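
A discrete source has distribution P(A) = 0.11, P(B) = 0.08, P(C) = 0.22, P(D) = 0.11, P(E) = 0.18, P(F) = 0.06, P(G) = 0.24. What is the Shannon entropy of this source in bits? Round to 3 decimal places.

H = −Σ pᵢ log₂ pᵢ.
−0.11·log₂(0.11) = 0.3503
−0.08·log₂(0.08) = 0.2915
−0.22·log₂(0.22) = 0.4806
−0.11·log₂(0.11) = 0.3503
−0.18·log₂(0.18) = 0.4453
−0.06·log₂(0.06) = 0.2435
−0.24·log₂(0.24) = 0.4941
Sum ≈ 2.6556 → 2.656 bits.

2.656 bits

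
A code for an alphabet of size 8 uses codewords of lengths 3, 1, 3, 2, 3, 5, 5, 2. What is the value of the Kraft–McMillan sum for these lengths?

1.4375

With common denominator 2^5 = 32: Σ 2^(−ℓᵢ) = 4/32 + 16/32 + 4/32 + 8/32 + 4/32 + 1/32 + 1/32 + 8/32 = 46/32 = 1.4375.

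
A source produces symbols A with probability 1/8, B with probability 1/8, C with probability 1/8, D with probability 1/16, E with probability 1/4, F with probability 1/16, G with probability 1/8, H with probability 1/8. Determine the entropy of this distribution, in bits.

Each probability is a power of 1/2, so log₂(1/p) is an integer.
H = Σ p·log₂(1/p) = 1/8·3 + 1/8·3 + 1/8·3 + 1/16·4 + 1/4·2 + 1/16·4 + 1/8·3 + 1/8·3 = 2.875 bits.

2.875 bits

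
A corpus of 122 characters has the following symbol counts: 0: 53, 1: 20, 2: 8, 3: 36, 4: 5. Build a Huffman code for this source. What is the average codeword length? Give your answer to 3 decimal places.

Probabilities are the counts divided by 122.
Repeatedly combine the two least-probable nodes; the expected code length is the sum of the merged weights.
merge 5/122 + 4/61 → 13/122
merge 13/122 + 10/61 → 33/122
merge 33/122 + 18/61 → 69/122
merge 53/122 + 69/122 → 1
L = 13/122 + 33/122 + 69/122 + 1 = 237/122 ≈ 1.943 bits/symbol.

1.943 bits/symbol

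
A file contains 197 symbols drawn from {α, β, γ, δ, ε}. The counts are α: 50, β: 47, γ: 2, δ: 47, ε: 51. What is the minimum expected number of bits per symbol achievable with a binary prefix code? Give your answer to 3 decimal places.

2.249 bits/symbol

Probabilities are the counts divided by 197.
Repeatedly combine the two least-probable nodes; the expected code length is the sum of the merged weights.
merge 2/197 + 47/197 → 49/197
merge 47/197 + 49/197 → 96/197
merge 50/197 + 51/197 → 101/197
merge 96/197 + 101/197 → 1
L = 49/197 + 96/197 + 101/197 + 1 = 443/197 ≈ 2.249 bits/symbol.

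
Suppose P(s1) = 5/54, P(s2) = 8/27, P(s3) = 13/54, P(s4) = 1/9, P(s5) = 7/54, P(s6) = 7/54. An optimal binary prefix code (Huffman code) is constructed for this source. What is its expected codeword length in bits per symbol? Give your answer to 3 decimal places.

2.463 bits/symbol

Repeatedly combine the two least-probable nodes; the expected code length is the sum of the merged weights.
merge 5/54 + 1/9 → 11/54
merge 7/54 + 7/54 → 7/27
merge 11/54 + 13/54 → 4/9
merge 7/27 + 8/27 → 5/9
merge 4/9 + 5/9 → 1
L = 11/54 + 7/27 + 4/9 + 5/9 + 1 = 133/54 ≈ 2.463 bits/symbol.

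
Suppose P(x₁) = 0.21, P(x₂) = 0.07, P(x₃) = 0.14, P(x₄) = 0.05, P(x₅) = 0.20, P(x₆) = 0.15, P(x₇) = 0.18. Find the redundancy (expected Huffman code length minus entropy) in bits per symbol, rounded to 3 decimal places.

Entropy H = −Σ p log₂ p ≈ 2.6748 bits.
Huffman merges: 1/20+7/100→3/25; 3/25+7/50→13/50; 3/20+9/50→33/100; 1/5+21/100→41/100; 13/50+33/100→59/100; 41/100+59/100→1. L = 271/100 ≈ 2.7100.
L − H = 2.7100 − 2.6748 = 0.035 bits.

0.035 bits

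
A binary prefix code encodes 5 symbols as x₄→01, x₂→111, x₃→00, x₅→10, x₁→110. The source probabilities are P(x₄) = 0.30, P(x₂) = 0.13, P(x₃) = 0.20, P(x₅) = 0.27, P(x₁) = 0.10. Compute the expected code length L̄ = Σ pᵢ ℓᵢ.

2.23 bits/symbol

L̄ = Σ pᵢ·ℓᵢ = 0.30·2 + 0.13·3 + 0.20·2 + 0.27·2 + 0.10·3 = 2.23 bits/symbol.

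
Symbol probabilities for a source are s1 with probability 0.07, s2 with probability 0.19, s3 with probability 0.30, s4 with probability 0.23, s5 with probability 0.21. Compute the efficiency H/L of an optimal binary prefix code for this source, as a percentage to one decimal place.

97.6%

Entropy H = −Σ p log₂ p ≈ 2.2054 bits.
Huffman merges: 7/100+19/100→13/50; 21/100+23/100→11/25; 13/50+3/10→14/25; 11/25+14/25→1. L = 113/50 ≈ 2.2600.
Efficiency = H/L = 2.2054/2.2600 = 97.6%.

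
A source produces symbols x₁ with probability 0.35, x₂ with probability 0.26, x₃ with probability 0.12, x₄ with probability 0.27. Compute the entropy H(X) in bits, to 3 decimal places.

1.912 bits

H = −Σ pᵢ log₂ pᵢ.
−0.35·log₂(0.35) = 0.5301
−0.26·log₂(0.26) = 0.5053
−0.12·log₂(0.12) = 0.3671
−0.27·log₂(0.27) = 0.5100
Sum ≈ 1.9125 → 1.912 bits.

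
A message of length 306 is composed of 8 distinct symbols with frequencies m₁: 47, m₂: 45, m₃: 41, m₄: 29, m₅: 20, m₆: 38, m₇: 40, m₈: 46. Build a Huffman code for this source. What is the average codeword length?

3 bits/symbol

Probabilities are the counts divided by 306.
Repeatedly combine the two least-probable nodes; the expected code length is the sum of the merged weights.
merge 10/153 + 29/306 → 49/306
merge 19/153 + 20/153 → 13/51
merge 41/306 + 5/34 → 43/153
merge 23/153 + 47/306 → 31/102
merge 49/306 + 13/51 → 127/306
merge 43/153 + 31/102 → 179/306
merge 127/306 + 179/306 → 1
L = 49/306 + 13/51 + 43/153 + 31/102 + 127/306 + 179/306 + 1 = 3 bits/symbol.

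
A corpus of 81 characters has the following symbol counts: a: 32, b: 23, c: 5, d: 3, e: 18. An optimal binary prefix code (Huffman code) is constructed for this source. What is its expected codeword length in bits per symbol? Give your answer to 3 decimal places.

2.025 bits/symbol

Probabilities are the counts divided by 81.
Repeatedly combine the two least-probable nodes; the expected code length is the sum of the merged weights.
merge 1/27 + 5/81 → 8/81
merge 8/81 + 2/9 → 26/81
merge 23/81 + 26/81 → 49/81
merge 32/81 + 49/81 → 1
L = 8/81 + 26/81 + 49/81 + 1 = 164/81 ≈ 2.025 bits/symbol.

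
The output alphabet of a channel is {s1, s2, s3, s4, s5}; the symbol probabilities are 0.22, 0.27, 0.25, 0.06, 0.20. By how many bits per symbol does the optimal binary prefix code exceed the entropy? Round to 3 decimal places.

Entropy H = −Σ p log₂ p ≈ 2.1985 bits.
Huffman merges: 3/50+1/5→13/50; 11/50+1/4→47/100; 13/50+27/100→53/100; 47/100+53/100→1. L = 113/50 ≈ 2.2600.
L − H = 2.2600 − 2.1985 = 0.061 bits.

0.061 bits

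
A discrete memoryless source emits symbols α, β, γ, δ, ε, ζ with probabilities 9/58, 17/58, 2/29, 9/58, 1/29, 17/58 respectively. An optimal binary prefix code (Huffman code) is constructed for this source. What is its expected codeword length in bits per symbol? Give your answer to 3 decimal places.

2.362 bits/symbol

Repeatedly combine the two least-probable nodes; the expected code length is the sum of the merged weights.
merge 1/29 + 2/29 → 3/29
merge 3/29 + 9/58 → 15/58
merge 9/58 + 15/58 → 12/29
merge 17/58 + 17/58 → 17/29
merge 12/29 + 17/29 → 1
L = 3/29 + 15/58 + 12/29 + 17/29 + 1 = 137/58 ≈ 2.362 bits/symbol.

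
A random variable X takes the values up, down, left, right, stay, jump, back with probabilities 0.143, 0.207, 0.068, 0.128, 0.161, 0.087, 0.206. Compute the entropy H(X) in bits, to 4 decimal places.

2.7152 bits

H = −Σ pᵢ log₂ pᵢ.
−0.143·log₂(0.143) = 0.4012
−0.207·log₂(0.207) = 0.4704
−0.068·log₂(0.068) = 0.2637
−0.128·log₂(0.128) = 0.3796
−0.161·log₂(0.161) = 0.4242
−0.087·log₂(0.087) = 0.3065
−0.206·log₂(0.206) = 0.4695
Sum ≈ 2.7152 → 2.7152 bits.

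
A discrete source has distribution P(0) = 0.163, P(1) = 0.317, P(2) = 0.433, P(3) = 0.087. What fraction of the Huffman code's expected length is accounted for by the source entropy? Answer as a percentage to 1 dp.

Entropy H = −Σ p log₂ p ≈ 1.7814 bits.
Huffman merges: 87/1000+163/1000→1/4; 1/4+317/1000→567/1000; 433/1000+567/1000→1. L = 1817/1000 ≈ 1.8170.
Efficiency = H/L = 1.7814/1.8170 = 98.0%.

98.0%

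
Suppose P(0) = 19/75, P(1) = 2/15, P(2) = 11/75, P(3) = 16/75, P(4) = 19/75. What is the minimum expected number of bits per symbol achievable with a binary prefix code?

2.28 bits/symbol

Repeatedly combine the two least-probable nodes; the expected code length is the sum of the merged weights.
merge 2/15 + 11/75 → 7/25
merge 16/75 + 19/75 → 7/15
merge 19/75 + 7/25 → 8/15
merge 7/15 + 8/15 → 1
L = 7/25 + 7/15 + 8/15 + 1 = 57/25 = 2.28 bits/symbol.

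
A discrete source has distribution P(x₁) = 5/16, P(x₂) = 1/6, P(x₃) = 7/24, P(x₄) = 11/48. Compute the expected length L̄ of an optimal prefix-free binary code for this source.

2 bits/symbol

Repeatedly combine the two least-probable nodes; the expected code length is the sum of the merged weights.
merge 1/6 + 11/48 → 19/48
merge 7/24 + 5/16 → 29/48
merge 19/48 + 29/48 → 1
L = 19/48 + 29/48 + 1 = 2 bits/symbol.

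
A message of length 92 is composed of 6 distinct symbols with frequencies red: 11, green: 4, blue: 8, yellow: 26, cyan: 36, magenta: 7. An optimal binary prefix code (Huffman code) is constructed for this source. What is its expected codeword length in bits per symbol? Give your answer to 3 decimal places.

2.261 bits/symbol

Probabilities are the counts divided by 92.
Repeatedly combine the two least-probable nodes; the expected code length is the sum of the merged weights.
merge 1/23 + 7/92 → 11/92
merge 2/23 + 11/92 → 19/92
merge 11/92 + 19/92 → 15/46
merge 13/46 + 15/46 → 14/23
merge 9/23 + 14/23 → 1
L = 11/92 + 19/92 + 15/46 + 14/23 + 1 = 52/23 ≈ 2.261 bits/symbol.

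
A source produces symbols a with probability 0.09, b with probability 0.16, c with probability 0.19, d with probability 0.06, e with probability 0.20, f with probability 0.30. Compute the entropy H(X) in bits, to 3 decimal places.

H = −Σ pᵢ log₂ pᵢ.
−0.09·log₂(0.09) = 0.3127
−0.16·log₂(0.16) = 0.4230
−0.19·log₂(0.19) = 0.4552
−0.06·log₂(0.06) = 0.2435
−0.20·log₂(0.20) = 0.4644
−0.30·log₂(0.30) = 0.5211
Sum ≈ 2.4199 → 2.420 bits.

2.420 bits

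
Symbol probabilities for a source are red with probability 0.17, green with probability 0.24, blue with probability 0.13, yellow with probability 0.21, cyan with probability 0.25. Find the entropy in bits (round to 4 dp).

2.2842 bits

H = −Σ pᵢ log₂ pᵢ.
−0.17·log₂(0.17) = 0.4346
−0.24·log₂(0.24) = 0.4941
−0.13·log₂(0.13) = 0.3826
−0.21·log₂(0.21) = 0.4728
−0.25·log₂(0.25) = 0.5000
Sum ≈ 2.2842 → 2.2842 bits.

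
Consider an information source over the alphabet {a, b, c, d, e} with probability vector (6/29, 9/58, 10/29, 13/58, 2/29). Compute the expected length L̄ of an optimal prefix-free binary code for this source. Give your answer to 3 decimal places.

2.224 bits/symbol

Repeatedly combine the two least-probable nodes; the expected code length is the sum of the merged weights.
merge 2/29 + 9/58 → 13/58
merge 6/29 + 13/58 → 25/58
merge 13/58 + 10/29 → 33/58
merge 25/58 + 33/58 → 1
L = 13/58 + 25/58 + 33/58 + 1 = 129/58 ≈ 2.224 bits/symbol.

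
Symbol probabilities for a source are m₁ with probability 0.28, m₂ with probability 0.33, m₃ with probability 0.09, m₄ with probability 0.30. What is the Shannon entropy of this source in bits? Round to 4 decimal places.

1.8758 bits

H = −Σ pᵢ log₂ pᵢ.
−0.28·log₂(0.28) = 0.5142
−0.33·log₂(0.33) = 0.5278
−0.09·log₂(0.09) = 0.3127
−0.30·log₂(0.30) = 0.5211
Sum ≈ 1.8758 → 1.8758 bits.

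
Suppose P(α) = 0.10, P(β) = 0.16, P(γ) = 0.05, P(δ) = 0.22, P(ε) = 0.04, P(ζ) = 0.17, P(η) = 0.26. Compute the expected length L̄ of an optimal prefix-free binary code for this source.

2.61 bits/symbol

Repeatedly combine the two least-probable nodes; the expected code length is the sum of the merged weights.
merge 1/25 + 1/20 → 9/100
merge 9/100 + 1/10 → 19/100
merge 4/25 + 17/100 → 33/100
merge 19/100 + 11/50 → 41/100
merge 13/50 + 33/100 → 59/100
merge 41/100 + 59/100 → 1
L = 9/100 + 19/100 + 33/100 + 41/100 + 59/100 + 1 = 261/100 = 2.61 bits/symbol.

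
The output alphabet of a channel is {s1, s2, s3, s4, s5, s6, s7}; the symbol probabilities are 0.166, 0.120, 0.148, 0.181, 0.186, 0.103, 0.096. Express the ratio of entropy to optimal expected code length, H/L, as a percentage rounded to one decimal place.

98.3%

Entropy H = −Σ p log₂ p ≈ 2.7651 bits.
Huffman merges: 12/125+103/1000→199/1000; 3/25+37/250→67/250; 83/500+181/1000→347/1000; 93/500+199/1000→77/200; 67/250+347/1000→123/200; 77/200+123/200→1. L = 1407/500 ≈ 2.8140.
Efficiency = H/L = 2.7651/2.8140 = 98.3%.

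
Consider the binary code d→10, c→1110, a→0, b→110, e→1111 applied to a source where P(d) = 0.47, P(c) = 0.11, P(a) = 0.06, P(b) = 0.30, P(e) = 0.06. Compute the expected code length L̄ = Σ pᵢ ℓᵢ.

L̄ = Σ pᵢ·ℓᵢ = 0.47·2 + 0.11·4 + 0.06·1 + 0.30·3 + 0.06·4 = 2.58 bits/symbol.

2.58 bits/symbol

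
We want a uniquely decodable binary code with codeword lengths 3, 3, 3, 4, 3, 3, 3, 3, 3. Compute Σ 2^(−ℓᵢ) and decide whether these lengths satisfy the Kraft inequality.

With common denominator 2^4 = 16: Σ 2^(−ℓᵢ) = 2/16 + 2/16 + 2/16 + 1/16 + 2/16 + 2/16 + 2/16 + 2/16 + 2/16 = 17/16 = 1.0625.
Kraft's inequality requires Σ ≤ 1; here Σ = 1.0625 > 1, so no such prefix code exists.

1.0625; no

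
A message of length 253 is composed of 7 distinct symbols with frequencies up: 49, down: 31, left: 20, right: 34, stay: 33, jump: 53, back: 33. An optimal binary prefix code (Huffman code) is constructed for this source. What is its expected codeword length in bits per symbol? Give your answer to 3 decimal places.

2.791 bits/symbol

Probabilities are the counts divided by 253.
Repeatedly combine the two least-probable nodes; the expected code length is the sum of the merged weights.
merge 20/253 + 31/253 → 51/253
merge 3/23 + 3/23 → 6/23
merge 34/253 + 49/253 → 83/253
merge 51/253 + 53/253 → 104/253
merge 6/23 + 83/253 → 149/253
merge 104/253 + 149/253 → 1
L = 51/253 + 6/23 + 83/253 + 104/253 + 149/253 + 1 = 706/253 ≈ 2.791 bits/symbol.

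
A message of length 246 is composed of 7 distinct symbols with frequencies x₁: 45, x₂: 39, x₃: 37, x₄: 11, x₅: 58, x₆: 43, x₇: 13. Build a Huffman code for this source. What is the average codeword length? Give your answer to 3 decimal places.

Probabilities are the counts divided by 246.
Repeatedly combine the two least-probable nodes; the expected code length is the sum of the merged weights.
merge 11/246 + 13/246 → 4/41
merge 4/41 + 37/246 → 61/246
merge 13/82 + 43/246 → 1/3
merge 15/82 + 29/123 → 103/246
merge 61/246 + 1/3 → 143/246
merge 103/246 + 143/246 → 1
L = 4/41 + 61/246 + 1/3 + 103/246 + 143/246 + 1 = 659/246 ≈ 2.679 bits/symbol.

2.679 bits/symbol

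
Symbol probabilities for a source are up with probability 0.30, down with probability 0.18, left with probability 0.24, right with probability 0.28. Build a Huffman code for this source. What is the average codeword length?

Repeatedly combine the two least-probable nodes; the expected code length is the sum of the merged weights.
merge 9/50 + 6/25 → 21/50
merge 7/25 + 3/10 → 29/50
merge 21/50 + 29/50 → 1
L = 21/50 + 29/50 + 1 = 2 bits/symbol.

2 bits/symbol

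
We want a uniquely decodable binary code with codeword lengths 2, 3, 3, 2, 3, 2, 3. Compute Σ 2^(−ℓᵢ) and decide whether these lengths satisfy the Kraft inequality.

With common denominator 2^3 = 8: Σ 2^(−ℓᵢ) = 2/8 + 1/8 + 1/8 + 2/8 + 1/8 + 2/8 + 1/8 = 10/8 = 1.25.
Kraft's inequality requires Σ ≤ 1; here Σ = 1.25 > 1, so no such prefix code exists.

1.25; no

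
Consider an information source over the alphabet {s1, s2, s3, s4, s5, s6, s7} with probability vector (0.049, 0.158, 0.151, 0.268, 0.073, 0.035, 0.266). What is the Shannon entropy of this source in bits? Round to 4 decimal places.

2.5079 bits

H = −Σ pᵢ log₂ pᵢ.
−0.049·log₂(0.049) = 0.2132
−0.158·log₂(0.158) = 0.4206
−0.151·log₂(0.151) = 0.4118
−0.268·log₂(0.268) = 0.5091
−0.073·log₂(0.073) = 0.2756
−0.035·log₂(0.035) = 0.1693
−0.266·log₂(0.266) = 0.5082
Sum ≈ 2.5079 → 2.5079 bits.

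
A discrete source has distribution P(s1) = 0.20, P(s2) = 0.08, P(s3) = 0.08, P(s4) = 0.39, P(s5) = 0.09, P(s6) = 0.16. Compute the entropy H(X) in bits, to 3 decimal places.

2.313 bits

H = −Σ pᵢ log₂ pᵢ.
−0.20·log₂(0.20) = 0.4644
−0.08·log₂(0.08) = 0.2915
−0.08·log₂(0.08) = 0.2915
−0.39·log₂(0.39) = 0.5298
−0.09·log₂(0.09) = 0.3127
−0.16·log₂(0.16) = 0.4230
Sum ≈ 2.3129 → 2.313 bits.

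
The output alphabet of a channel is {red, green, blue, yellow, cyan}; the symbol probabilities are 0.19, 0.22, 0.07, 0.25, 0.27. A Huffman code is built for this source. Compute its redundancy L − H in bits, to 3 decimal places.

0.046 bits

Entropy H = −Σ p log₂ p ≈ 2.2144 bits.
Huffman merges: 7/100+19/100→13/50; 11/50+1/4→47/100; 13/50+27/100→53/100; 47/100+53/100→1. L = 113/50 ≈ 2.2600.
L − H = 2.2600 − 2.2144 = 0.046 bits.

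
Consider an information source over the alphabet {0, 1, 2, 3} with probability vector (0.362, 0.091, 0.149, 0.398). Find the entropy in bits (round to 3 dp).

1.784 bits

H = −Σ pᵢ log₂ pᵢ.
−0.362·log₂(0.362) = 0.5307
−0.091·log₂(0.091) = 0.3147
−0.149·log₂(0.149) = 0.4092
−0.398·log₂(0.398) = 0.5290
Sum ≈ 1.7836 → 1.784 bits.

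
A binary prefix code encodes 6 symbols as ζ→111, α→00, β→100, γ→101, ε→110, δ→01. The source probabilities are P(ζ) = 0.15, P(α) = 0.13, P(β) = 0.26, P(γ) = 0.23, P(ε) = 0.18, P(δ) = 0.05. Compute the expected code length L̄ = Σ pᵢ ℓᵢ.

2.82 bits/symbol

L̄ = Σ pᵢ·ℓᵢ = 0.15·3 + 0.13·2 + 0.26·3 + 0.23·3 + 0.18·3 + 0.05·2 = 2.82 bits/symbol.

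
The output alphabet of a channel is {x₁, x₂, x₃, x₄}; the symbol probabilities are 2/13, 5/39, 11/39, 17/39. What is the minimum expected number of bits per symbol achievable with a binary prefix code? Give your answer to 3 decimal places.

Repeatedly combine the two least-probable nodes; the expected code length is the sum of the merged weights.
merge 5/39 + 2/13 → 11/39
merge 11/39 + 11/39 → 22/39
merge 17/39 + 22/39 → 1
L = 11/39 + 22/39 + 1 = 24/13 ≈ 1.846 bits/symbol.

1.846 bits/symbol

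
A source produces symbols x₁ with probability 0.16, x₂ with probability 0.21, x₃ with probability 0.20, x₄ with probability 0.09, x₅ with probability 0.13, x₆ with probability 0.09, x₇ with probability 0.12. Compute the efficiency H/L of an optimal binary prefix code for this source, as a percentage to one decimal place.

Entropy H = −Σ p log₂ p ≈ 2.7352 bits.
Huffman merges: 9/100+9/100→9/50; 3/25+13/100→1/4; 4/25+9/50→17/50; 1/5+21/100→41/100; 1/4+17/50→59/100; 41/100+59/100→1. L = 277/100 ≈ 2.7700.
Efficiency = H/L = 2.7352/2.7700 = 98.7%.

98.7%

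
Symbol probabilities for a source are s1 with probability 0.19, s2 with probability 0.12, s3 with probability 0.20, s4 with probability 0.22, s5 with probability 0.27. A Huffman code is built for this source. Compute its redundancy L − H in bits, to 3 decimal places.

Entropy H = −Σ p log₂ p ≈ 2.2773 bits.
Huffman merges: 3/25+19/100→31/100; 1/5+11/50→21/50; 27/100+31/100→29/50; 21/50+29/50→1. L = 231/100 ≈ 2.3100.
L − H = 2.3100 − 2.2773 = 0.033 bits.

0.033 bits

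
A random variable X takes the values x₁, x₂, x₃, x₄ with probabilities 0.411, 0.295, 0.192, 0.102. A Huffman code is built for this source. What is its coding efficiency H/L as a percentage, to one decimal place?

97.7%

Entropy H = −Σ p log₂ p ≈ 1.8398 bits.
Huffman merges: 51/500+24/125→147/500; 147/500+59/200→589/1000; 411/1000+589/1000→1. L = 1883/1000 ≈ 1.8830.
Efficiency = H/L = 1.8398/1.8830 = 97.7%.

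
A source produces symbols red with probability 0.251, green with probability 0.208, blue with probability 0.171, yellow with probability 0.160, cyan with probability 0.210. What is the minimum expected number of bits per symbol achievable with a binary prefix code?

2.331 bits/symbol

Repeatedly combine the two least-probable nodes; the expected code length is the sum of the merged weights.
merge 4/25 + 171/1000 → 331/1000
merge 26/125 + 21/100 → 209/500
merge 251/1000 + 331/1000 → 291/500
merge 209/500 + 291/500 → 1
L = 331/1000 + 209/500 + 291/500 + 1 = 2331/1000 = 2.331 bits/symbol.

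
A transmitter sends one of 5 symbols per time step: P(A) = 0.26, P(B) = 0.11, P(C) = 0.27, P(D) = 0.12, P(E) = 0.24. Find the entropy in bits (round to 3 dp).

H = −Σ pᵢ log₂ pᵢ.
−0.26·log₂(0.26) = 0.5053
−0.11·log₂(0.11) = 0.3503
−0.27·log₂(0.27) = 0.5100
−0.12·log₂(0.12) = 0.3671
−0.24·log₂(0.24) = 0.4941
Sum ≈ 2.2268 → 2.227 bits.

2.227 bits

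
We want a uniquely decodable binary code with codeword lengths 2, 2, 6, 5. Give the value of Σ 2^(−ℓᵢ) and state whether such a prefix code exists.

0.546875; yes

With common denominator 2^6 = 64: Σ 2^(−ℓᵢ) = 16/64 + 16/64 + 1/64 + 2/64 = 35/64 = 0.546875.
Kraft's inequality requires Σ ≤ 1; here Σ = 0.546875 ≤ 1, so such a prefix code exists.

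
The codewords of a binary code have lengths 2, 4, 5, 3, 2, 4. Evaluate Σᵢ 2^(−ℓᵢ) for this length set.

With common denominator 2^5 = 32: Σ 2^(−ℓᵢ) = 8/32 + 2/32 + 1/32 + 4/32 + 8/32 + 2/32 = 25/32 = 0.78125.

0.78125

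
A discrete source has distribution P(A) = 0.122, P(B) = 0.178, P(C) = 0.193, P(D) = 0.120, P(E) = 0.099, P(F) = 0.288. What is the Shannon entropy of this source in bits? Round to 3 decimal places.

H = −Σ pᵢ log₂ pᵢ.
−0.122·log₂(0.122) = 0.3703
−0.178·log₂(0.178) = 0.4432
−0.193·log₂(0.193) = 0.4581
−0.120·log₂(0.120) = 0.3671
−0.099·log₂(0.099) = 0.3303
−0.288·log₂(0.288) = 0.5172
Sum ≈ 2.4861 → 2.486 bits.

2.486 bits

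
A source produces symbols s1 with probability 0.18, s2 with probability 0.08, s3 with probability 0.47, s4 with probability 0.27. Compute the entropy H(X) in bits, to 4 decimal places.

1.7588 bits

H = −Σ pᵢ log₂ pᵢ.
−0.18·log₂(0.18) = 0.4453
−0.08·log₂(0.08) = 0.2915
−0.47·log₂(0.47) = 0.5120
−0.27·log₂(0.27) = 0.5100
Sum ≈ 1.7588 → 1.7588 bits.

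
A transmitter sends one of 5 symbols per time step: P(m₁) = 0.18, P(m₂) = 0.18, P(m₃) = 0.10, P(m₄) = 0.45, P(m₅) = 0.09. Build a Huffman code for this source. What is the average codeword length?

2.1 bits/symbol

Repeatedly combine the two least-probable nodes; the expected code length is the sum of the merged weights.
merge 9/100 + 1/10 → 19/100
merge 9/50 + 9/50 → 9/25
merge 19/100 + 9/25 → 11/20
merge 9/20 + 11/20 → 1
L = 19/100 + 9/25 + 11/20 + 1 = 21/10 = 2.1 bits/symbol.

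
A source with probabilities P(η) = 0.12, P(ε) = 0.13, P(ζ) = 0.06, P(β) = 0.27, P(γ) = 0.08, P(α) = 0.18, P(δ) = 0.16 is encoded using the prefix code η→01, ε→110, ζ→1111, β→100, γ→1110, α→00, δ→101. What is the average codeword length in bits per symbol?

L̄ = Σ pᵢ·ℓᵢ = 0.12·2 + 0.13·3 + 0.06·4 + 0.27·3 + 0.08·4 + 0.18·2 + 0.16·3 = 2.84 bits/symbol.

2.84 bits/symbol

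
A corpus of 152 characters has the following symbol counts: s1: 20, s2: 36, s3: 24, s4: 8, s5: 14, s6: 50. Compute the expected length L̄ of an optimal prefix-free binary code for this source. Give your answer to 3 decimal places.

Probabilities are the counts divided by 152.
Repeatedly combine the two least-probable nodes; the expected code length is the sum of the merged weights.
merge 1/19 + 7/76 → 11/76
merge 5/38 + 11/76 → 21/76
merge 3/19 + 9/38 → 15/38
merge 21/76 + 25/76 → 23/38
merge 15/38 + 23/38 → 1
L = 11/76 + 21/76 + 15/38 + 23/38 + 1 = 46/19 ≈ 2.421 bits/symbol.

2.421 bits/symbol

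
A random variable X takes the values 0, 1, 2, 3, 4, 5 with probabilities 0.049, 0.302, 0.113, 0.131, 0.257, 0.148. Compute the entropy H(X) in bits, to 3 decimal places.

2.386 bits

H = −Σ pᵢ log₂ pᵢ.
−0.049·log₂(0.049) = 0.2132
−0.302·log₂(0.302) = 0.5217
−0.113·log₂(0.113) = 0.3555
−0.131·log₂(0.131) = 0.3841
−0.257·log₂(0.257) = 0.5038
−0.148·log₂(0.148) = 0.4079
Sum ≈ 2.3862 → 2.386 bits.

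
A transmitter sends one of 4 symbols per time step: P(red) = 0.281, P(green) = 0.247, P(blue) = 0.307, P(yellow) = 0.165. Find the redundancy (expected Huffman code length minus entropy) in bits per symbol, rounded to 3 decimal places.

Entropy H = −Σ p log₂ p ≈ 1.9649 bits.
Huffman merges: 33/200+247/1000→103/250; 281/1000+307/1000→147/250; 103/250+147/250→1. L = 2 ≈ 2.0000.
L − H = 2.0000 − 1.9649 = 0.035 bits.

0.035 bits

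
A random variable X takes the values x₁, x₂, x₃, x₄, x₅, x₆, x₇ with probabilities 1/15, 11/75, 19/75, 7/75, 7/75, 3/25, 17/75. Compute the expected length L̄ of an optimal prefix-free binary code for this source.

2.68 bits/symbol

Repeatedly combine the two least-probable nodes; the expected code length is the sum of the merged weights.
merge 1/15 + 7/75 → 4/25
merge 7/75 + 3/25 → 16/75
merge 11/75 + 4/25 → 23/75
merge 16/75 + 17/75 → 11/25
merge 19/75 + 23/75 → 14/25
merge 11/25 + 14/25 → 1
L = 4/25 + 16/75 + 23/75 + 11/25 + 14/25 + 1 = 67/25 = 2.68 bits/symbol.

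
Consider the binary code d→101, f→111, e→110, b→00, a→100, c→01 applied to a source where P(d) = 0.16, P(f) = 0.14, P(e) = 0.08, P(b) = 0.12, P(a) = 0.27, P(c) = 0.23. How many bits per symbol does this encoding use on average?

L̄ = Σ pᵢ·ℓᵢ = 0.16·3 + 0.14·3 + 0.08·3 + 0.12·2 + 0.27·3 + 0.23·2 = 2.65 bits/symbol.

2.65 bits/symbol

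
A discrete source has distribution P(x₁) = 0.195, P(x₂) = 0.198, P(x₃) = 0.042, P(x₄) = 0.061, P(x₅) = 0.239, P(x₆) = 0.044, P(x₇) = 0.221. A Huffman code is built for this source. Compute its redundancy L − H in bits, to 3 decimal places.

Entropy H = −Σ p log₂ p ≈ 2.5338 bits.
Huffman merges: 21/500+11/250→43/500; 61/1000+43/500→147/1000; 147/1000+39/200→171/500; 99/500+221/1000→419/1000; 239/1000+171/500→581/1000; 419/1000+581/1000→1. L = 103/40 ≈ 2.5750.
L − H = 2.5750 − 2.5338 = 0.041 bits.

0.041 bits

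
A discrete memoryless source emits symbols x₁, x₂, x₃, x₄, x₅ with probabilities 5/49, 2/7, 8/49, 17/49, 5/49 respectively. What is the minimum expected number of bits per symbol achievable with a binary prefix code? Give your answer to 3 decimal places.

Repeatedly combine the two least-probable nodes; the expected code length is the sum of the merged weights.
merge 5/49 + 5/49 → 10/49
merge 8/49 + 10/49 → 18/49
merge 2/7 + 17/49 → 31/49
merge 18/49 + 31/49 → 1
L = 10/49 + 18/49 + 31/49 + 1 = 108/49 ≈ 2.204 bits/symbol.

2.204 bits/symbol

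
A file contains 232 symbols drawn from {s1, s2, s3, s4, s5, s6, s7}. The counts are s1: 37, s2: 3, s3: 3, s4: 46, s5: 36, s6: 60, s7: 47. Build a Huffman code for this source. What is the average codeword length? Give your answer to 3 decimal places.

2.547 bits/symbol

Probabilities are the counts divided by 232.
Repeatedly combine the two least-probable nodes; the expected code length is the sum of the merged weights.
merge 3/232 + 3/232 → 3/116
merge 3/116 + 9/58 → 21/116
merge 37/232 + 21/116 → 79/232
merge 23/116 + 47/232 → 93/232
merge 15/58 + 79/232 → 139/232
merge 93/232 + 139/232 → 1
L = 3/116 + 21/116 + 79/232 + 93/232 + 139/232 + 1 = 591/232 ≈ 2.547 bits/symbol.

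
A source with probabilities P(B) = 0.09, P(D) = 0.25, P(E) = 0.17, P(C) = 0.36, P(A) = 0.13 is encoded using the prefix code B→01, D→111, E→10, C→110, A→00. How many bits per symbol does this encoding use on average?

L̄ = Σ pᵢ·ℓᵢ = 0.09·2 + 0.25·3 + 0.17·2 + 0.36·3 + 0.13·2 = 2.61 bits/symbol.

2.61 bits/symbol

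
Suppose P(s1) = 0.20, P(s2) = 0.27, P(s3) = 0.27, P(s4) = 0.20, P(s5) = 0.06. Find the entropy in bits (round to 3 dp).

2.192 bits

H = −Σ pᵢ log₂ pᵢ.
−0.20·log₂(0.20) = 0.4644
−0.27·log₂(0.27) = 0.5100
−0.27·log₂(0.27) = 0.5100
−0.20·log₂(0.20) = 0.4644
−0.06·log₂(0.06) = 0.2435
Sum ≈ 2.1923 → 2.192 bits.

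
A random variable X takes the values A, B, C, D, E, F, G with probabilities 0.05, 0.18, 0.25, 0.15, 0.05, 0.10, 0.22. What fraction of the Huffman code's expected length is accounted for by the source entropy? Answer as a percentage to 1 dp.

Entropy H = −Σ p log₂ p ≈ 2.6008 bits.
Huffman merges: 1/20+1/20→1/10; 1/10+1/10→1/5; 3/20+9/50→33/100; 1/5+11/50→21/50; 1/4+33/100→29/50; 21/50+29/50→1. L = 263/100 ≈ 2.6300.
Efficiency = H/L = 2.6008/2.6300 = 98.9%.

98.9%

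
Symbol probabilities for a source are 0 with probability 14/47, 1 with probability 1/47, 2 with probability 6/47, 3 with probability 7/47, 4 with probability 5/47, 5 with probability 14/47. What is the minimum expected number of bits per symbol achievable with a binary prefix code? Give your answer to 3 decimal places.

Repeatedly combine the two least-probable nodes; the expected code length is the sum of the merged weights.
merge 1/47 + 5/47 → 6/47
merge 6/47 + 6/47 → 12/47
merge 7/47 + 12/47 → 19/47
merge 14/47 + 14/47 → 28/47
merge 19/47 + 28/47 → 1
L = 6/47 + 12/47 + 19/47 + 28/47 + 1 = 112/47 ≈ 2.383 bits/symbol.

2.383 bits/symbol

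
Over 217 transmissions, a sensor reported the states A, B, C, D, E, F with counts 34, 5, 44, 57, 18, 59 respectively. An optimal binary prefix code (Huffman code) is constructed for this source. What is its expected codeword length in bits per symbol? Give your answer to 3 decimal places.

Probabilities are the counts divided by 217.
Repeatedly combine the two least-probable nodes; the expected code length is the sum of the merged weights.
merge 5/217 + 18/217 → 23/217
merge 23/217 + 34/217 → 57/217
merge 44/217 + 57/217 → 101/217
merge 57/217 + 59/217 → 116/217
merge 101/217 + 116/217 → 1
L = 23/217 + 57/217 + 101/217 + 116/217 + 1 = 514/217 ≈ 2.369 bits/symbol.

2.369 bits/symbol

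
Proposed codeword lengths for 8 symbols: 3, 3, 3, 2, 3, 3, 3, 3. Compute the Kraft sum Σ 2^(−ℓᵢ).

With common denominator 2^3 = 8: Σ 2^(−ℓᵢ) = 1/8 + 1/8 + 1/8 + 2/8 + 1/8 + 1/8 + 1/8 + 1/8 = 9/8 = 1.125.

1.125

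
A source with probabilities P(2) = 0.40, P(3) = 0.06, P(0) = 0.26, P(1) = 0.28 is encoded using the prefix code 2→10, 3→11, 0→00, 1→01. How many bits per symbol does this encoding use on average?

2 bits/symbol

L̄ = Σ pᵢ·ℓᵢ = 0.40·2 + 0.06·2 + 0.26·2 + 0.28·2 = 2 bits/symbol.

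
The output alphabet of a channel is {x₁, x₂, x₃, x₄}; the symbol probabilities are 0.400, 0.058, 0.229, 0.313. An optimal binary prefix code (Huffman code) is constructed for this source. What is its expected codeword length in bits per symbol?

1.887 bits/symbol

Repeatedly combine the two least-probable nodes; the expected code length is the sum of the merged weights.
merge 29/500 + 229/1000 → 287/1000
merge 287/1000 + 313/1000 → 3/5
merge 2/5 + 3/5 → 1
L = 287/1000 + 3/5 + 1 = 1887/1000 = 1.887 bits/symbol.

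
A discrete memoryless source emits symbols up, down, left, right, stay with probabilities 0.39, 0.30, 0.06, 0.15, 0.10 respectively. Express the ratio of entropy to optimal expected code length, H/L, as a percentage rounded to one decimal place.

Entropy H = −Σ p log₂ p ≈ 2.0372 bits.
Huffman merges: 3/50+1/10→4/25; 3/20+4/25→31/100; 3/10+31/100→61/100; 39/100+61/100→1. L = 52/25 ≈ 2.0800.
Efficiency = H/L = 2.0372/2.0800 = 97.9%.

97.9%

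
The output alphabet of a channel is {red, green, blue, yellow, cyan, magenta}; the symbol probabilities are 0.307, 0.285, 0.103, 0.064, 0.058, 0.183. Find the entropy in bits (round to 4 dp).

2.3174 bits

H = −Σ pᵢ log₂ pᵢ.
−0.307·log₂(0.307) = 0.5230
−0.285·log₂(0.285) = 0.5161
−0.103·log₂(0.103) = 0.3378
−0.064·log₂(0.064) = 0.2538
−0.058·log₂(0.058) = 0.2383
−0.183·log₂(0.183) = 0.4484
Sum ≈ 2.3174 → 2.3174 bits.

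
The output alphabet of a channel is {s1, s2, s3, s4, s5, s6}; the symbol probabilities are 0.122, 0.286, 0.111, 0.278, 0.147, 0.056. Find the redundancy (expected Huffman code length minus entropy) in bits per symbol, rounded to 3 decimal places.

Entropy H = −Σ p log₂ p ≈ 2.3917 bits.
Huffman merges: 7/125+111/1000→167/1000; 61/500+147/1000→269/1000; 167/1000+269/1000→109/250; 139/500+143/500→141/250; 109/250+141/250→1. L = 609/250 ≈ 2.4360.
L − H = 2.4360 − 2.3917 = 0.044 bits.

0.044 bits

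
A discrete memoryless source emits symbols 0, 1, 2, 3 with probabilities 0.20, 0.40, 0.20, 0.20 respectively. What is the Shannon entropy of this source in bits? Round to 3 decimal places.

1.922 bits

H = −Σ pᵢ log₂ pᵢ.
−0.20·log₂(0.20) = 0.4644
−0.40·log₂(0.40) = 0.5288
−0.20·log₂(0.20) = 0.4644
−0.20·log₂(0.20) = 0.4644
Sum ≈ 1.9219 → 1.922 bits.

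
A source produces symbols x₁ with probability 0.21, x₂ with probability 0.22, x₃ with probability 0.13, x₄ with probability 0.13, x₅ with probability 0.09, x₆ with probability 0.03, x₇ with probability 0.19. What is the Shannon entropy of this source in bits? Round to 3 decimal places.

H = −Σ pᵢ log₂ pᵢ.
−0.21·log₂(0.21) = 0.4728
−0.22·log₂(0.22) = 0.4806
−0.13·log₂(0.13) = 0.3826
−0.13·log₂(0.13) = 0.3826
−0.09·log₂(0.09) = 0.3127
−0.03·log₂(0.03) = 0.1518
−0.19·log₂(0.19) = 0.4552
Sum ≈ 2.6383 → 2.638 bits.

2.638 bits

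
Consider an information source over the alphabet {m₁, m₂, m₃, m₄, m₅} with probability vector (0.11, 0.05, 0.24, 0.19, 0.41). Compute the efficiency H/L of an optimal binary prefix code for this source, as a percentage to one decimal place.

Entropy H = −Σ p log₂ p ≈ 2.0431 bits.
Huffman merges: 1/20+11/100→4/25; 4/25+19/100→7/20; 6/25+7/20→59/100; 41/100+59/100→1. L = 21/10 ≈ 2.1000.
Efficiency = H/L = 2.0431/2.1000 = 97.3%.

97.3%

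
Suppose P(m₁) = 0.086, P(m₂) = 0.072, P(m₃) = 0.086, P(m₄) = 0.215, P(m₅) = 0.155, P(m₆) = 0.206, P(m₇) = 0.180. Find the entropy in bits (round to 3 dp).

H = −Σ pᵢ log₂ pᵢ.
−0.086·log₂(0.086) = 0.3044
−0.072·log₂(0.072) = 0.2733
−0.086·log₂(0.086) = 0.3044
−0.215·log₂(0.215) = 0.4768
−0.155·log₂(0.155) = 0.4169
−0.206·log₂(0.206) = 0.4695
−0.180·log₂(0.180) = 0.4453
Sum ≈ 2.6906 → 2.691 bits.

2.691 bits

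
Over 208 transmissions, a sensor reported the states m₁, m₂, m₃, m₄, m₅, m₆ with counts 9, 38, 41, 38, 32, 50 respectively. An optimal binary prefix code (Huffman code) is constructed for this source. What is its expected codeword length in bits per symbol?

2.5625 bits/symbol

Probabilities are the counts divided by 208.
Repeatedly combine the two least-probable nodes; the expected code length is the sum of the merged weights.
merge 9/208 + 2/13 → 41/208
merge 19/104 + 19/104 → 19/52
merge 41/208 + 41/208 → 41/104
merge 25/104 + 19/52 → 63/104
merge 41/104 + 63/104 → 1
L = 41/208 + 19/52 + 41/104 + 63/104 + 1 = 41/16 = 2.5625 bits/symbol.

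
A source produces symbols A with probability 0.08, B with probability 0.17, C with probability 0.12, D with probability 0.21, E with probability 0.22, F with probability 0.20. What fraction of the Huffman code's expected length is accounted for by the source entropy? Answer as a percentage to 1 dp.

97.7%

Entropy H = −Σ p log₂ p ≈ 2.5109 bits.
Huffman merges: 2/25+3/25→1/5; 17/100+1/5→37/100; 1/5+21/100→41/100; 11/50+37/100→59/100; 41/100+59/100→1. L = 257/100 ≈ 2.5700.
Efficiency = H/L = 2.5109/2.5700 = 97.7%.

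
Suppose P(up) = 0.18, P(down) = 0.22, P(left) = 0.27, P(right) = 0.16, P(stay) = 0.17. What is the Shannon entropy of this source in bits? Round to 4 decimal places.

2.2935 bits

H = −Σ pᵢ log₂ pᵢ.
−0.18·log₂(0.18) = 0.4453
−0.22·log₂(0.22) = 0.4806
−0.27·log₂(0.27) = 0.5100
−0.16·log₂(0.16) = 0.4230
−0.17·log₂(0.17) = 0.4346
Sum ≈ 2.2935 → 2.2935 bits.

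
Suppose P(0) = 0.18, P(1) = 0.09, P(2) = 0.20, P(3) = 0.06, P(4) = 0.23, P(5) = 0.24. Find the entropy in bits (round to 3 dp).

H = −Σ pᵢ log₂ pᵢ.
−0.18·log₂(0.18) = 0.4453
−0.09·log₂(0.09) = 0.3127
−0.20·log₂(0.20) = 0.4644
−0.06·log₂(0.06) = 0.2435
−0.23·log₂(0.23) = 0.4877
−0.24·log₂(0.24) = 0.4941
Sum ≈ 2.4477 → 2.448 bits.

2.448 bits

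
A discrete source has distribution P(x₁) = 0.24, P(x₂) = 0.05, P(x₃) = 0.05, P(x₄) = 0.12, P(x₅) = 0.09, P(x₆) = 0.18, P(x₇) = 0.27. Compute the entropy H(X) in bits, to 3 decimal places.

2.561 bits

H = −Σ pᵢ log₂ pᵢ.
−0.24·log₂(0.24) = 0.4941
−0.05·log₂(0.05) = 0.2161
−0.05·log₂(0.05) = 0.2161
−0.12·log₂(0.12) = 0.3671
−0.09·log₂(0.09) = 0.3127
−0.18·log₂(0.18) = 0.4453
−0.27·log₂(0.27) = 0.5100
Sum ≈ 2.5614 → 2.561 bits.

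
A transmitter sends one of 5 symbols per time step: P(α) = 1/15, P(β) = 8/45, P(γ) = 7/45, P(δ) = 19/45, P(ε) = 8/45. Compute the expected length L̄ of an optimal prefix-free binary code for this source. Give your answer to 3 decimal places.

Repeatedly combine the two least-probable nodes; the expected code length is the sum of the merged weights.
merge 1/15 + 7/45 → 2/9
merge 8/45 + 8/45 → 16/45
merge 2/9 + 16/45 → 26/45
merge 19/45 + 26/45 → 1
L = 2/9 + 16/45 + 26/45 + 1 = 97/45 ≈ 2.156 bits/symbol.

2.156 bits/symbol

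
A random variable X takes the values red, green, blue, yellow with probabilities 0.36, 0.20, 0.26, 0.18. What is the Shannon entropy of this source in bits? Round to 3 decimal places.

H = −Σ pᵢ log₂ pᵢ.
−0.36·log₂(0.36) = 0.5306
−0.20·log₂(0.20) = 0.4644
−0.26·log₂(0.26) = 0.5053
−0.18·log₂(0.18) = 0.4453
Sum ≈ 1.9456 → 1.946 bits.

1.946 bits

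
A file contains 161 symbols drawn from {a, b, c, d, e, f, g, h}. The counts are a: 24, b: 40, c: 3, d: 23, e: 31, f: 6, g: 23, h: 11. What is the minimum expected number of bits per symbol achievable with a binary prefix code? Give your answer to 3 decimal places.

2.739 bits/symbol

Probabilities are the counts divided by 161.
Repeatedly combine the two least-probable nodes; the expected code length is the sum of the merged weights.
merge 3/161 + 6/161 → 9/161
merge 9/161 + 11/161 → 20/161
merge 20/161 + 1/7 → 43/161
merge 1/7 + 24/161 → 47/161
merge 31/161 + 40/161 → 71/161
merge 43/161 + 47/161 → 90/161
merge 71/161 + 90/161 → 1
L = 9/161 + 20/161 + 43/161 + 47/161 + 71/161 + 90/161 + 1 = 63/23 ≈ 2.739 bits/symbol.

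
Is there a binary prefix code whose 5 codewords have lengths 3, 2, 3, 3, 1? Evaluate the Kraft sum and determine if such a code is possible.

1.125; no

With common denominator 2^3 = 8: Σ 2^(−ℓᵢ) = 1/8 + 2/8 + 1/8 + 1/8 + 4/8 = 9/8 = 1.125.
Kraft's inequality requires Σ ≤ 1; here Σ = 1.125 > 1, so no such prefix code exists.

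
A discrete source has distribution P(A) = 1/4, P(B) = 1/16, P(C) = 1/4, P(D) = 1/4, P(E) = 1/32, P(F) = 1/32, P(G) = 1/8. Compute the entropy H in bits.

2.4375 bits

Each probability is a power of 1/2, so log₂(1/p) is an integer.
H = Σ p·log₂(1/p) = 1/4·2 + 1/16·4 + 1/4·2 + 1/4·2 + 1/32·5 + 1/32·5 + 1/8·3 = 2.4375 bits.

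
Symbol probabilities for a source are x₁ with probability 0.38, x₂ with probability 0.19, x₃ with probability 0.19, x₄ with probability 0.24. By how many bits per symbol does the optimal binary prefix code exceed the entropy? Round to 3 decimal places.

0.065 bits

Entropy H = −Σ p log₂ p ≈ 1.9350 bits.
Huffman merges: 19/100+19/100→19/50; 6/25+19/50→31/50; 19/50+31/50→1. L = 2 ≈ 2.0000.
L − H = 2.0000 − 1.9350 = 0.065 bits.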